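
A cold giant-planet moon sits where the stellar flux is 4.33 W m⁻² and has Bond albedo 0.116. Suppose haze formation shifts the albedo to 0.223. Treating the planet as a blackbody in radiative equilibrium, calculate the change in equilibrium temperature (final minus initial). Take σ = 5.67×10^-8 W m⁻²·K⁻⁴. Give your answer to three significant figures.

Before: T₁ = [4.330·0.884/(4σ)]^(1/4) = 64.10 K.
With α = 0.223, T₂ = 62.06 K.
ΔT = T₂ − T₁ = -2.034 K.

-2.03 K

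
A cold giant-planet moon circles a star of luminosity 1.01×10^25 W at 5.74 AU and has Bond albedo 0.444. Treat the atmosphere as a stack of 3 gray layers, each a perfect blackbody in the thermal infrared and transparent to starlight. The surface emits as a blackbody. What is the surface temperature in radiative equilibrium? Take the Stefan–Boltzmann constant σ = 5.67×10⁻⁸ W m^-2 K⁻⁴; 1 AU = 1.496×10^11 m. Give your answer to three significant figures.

57.2 K

d = 5.74 × 1.496×10^11 m = 8.587×10^11 m.
Flux at the orbit: S = L/(4πd²) = 1.01×10^25/(4π·(8.59×10^11)²) = 1.090 W m^-2.
OLR = S(1−α)/4 = 0.1515 W m^-2; the top layer radiates at T_e = 40.43 K.
For an N-layer opaque stack, T_s⁴ = (N+1)T_e⁴, hence T_s = (4)^(1/4)×40.43 K = 57.18 K.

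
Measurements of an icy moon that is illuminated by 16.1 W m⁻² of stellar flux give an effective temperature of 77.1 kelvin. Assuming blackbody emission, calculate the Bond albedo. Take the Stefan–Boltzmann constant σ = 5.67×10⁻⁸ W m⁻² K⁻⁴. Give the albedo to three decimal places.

Energy balance: S(1−α)/4 = σT⁴, so 1−α = 4σT⁴/S.
4σT⁴ = 4·5.67×10⁻⁸·(77.1)⁴ = 8.014 W m⁻².
1−α = 8.014/16.10 = 0.4978, so α = 0.5022.

0.502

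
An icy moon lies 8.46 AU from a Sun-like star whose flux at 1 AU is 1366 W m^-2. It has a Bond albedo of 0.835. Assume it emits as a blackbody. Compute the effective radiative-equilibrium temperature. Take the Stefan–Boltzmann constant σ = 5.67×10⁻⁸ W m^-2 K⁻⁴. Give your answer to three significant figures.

Irradiance scales as 1/d², so S = 1366 W m^-2 × (1/8.46)² = 19.09 W m^-2.
Absorbed flux (global mean): S(1−α)/4 = 19.09·0.165/4 = 0.7873 W m^-2.
In equilibrium σT⁴ equals this, so T = 61.04 K.

61.0 K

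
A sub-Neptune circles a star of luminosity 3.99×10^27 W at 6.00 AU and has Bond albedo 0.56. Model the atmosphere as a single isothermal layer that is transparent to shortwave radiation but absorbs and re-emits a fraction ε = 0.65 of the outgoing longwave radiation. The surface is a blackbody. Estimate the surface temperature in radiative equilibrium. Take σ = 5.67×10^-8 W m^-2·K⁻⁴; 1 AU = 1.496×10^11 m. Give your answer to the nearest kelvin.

183 kelvin

Orbital distance: d = 6.00 AU = 8.976×10^11 m.
Flux at the orbit: S = L/(4πd²) = 3.99×10^27/(4π·(8.98×10^11)²) = 394.1 W m^-2.
At the top of the atmosphere, σT_e⁴ = S(1−α)/4 = 43.35 W m^-2, giving T_e = 166.3 K.
The surface balance (absorbed SW + ε·downward IR = σT_s⁴) with T_a⁴ = T_s⁴/2 reduces to T_s = T_e·[2/(2−ε)]^¼ = 183.5 K.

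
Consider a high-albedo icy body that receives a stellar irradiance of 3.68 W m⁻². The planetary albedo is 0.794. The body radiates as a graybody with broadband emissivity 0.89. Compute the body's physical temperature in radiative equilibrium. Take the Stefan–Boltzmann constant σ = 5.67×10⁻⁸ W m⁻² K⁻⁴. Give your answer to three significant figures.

The planet absorbs (1−α)S over its disc πR² and re-emits over 4πR², so the mean absorbed flux is (1−0.794)·3.680/4 = 0.1895 W m⁻².
Equating to εσT⁴ with ε = 0.89: T = (0.1895/0.89σ)^(1/4) = 44.02 K.

44.0 K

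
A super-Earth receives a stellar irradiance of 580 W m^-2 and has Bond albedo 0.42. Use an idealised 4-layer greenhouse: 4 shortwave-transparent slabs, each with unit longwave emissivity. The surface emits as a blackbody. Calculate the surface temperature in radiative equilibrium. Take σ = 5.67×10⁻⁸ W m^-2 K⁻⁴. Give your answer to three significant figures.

293 kelvin

The effective emission temperature is T_e = [S(1−α)/(4σ)]^¼ = 196.2 K.
For an N-layer opaque stack, T_s⁴ = (N+1)T_e⁴, hence T_s = (5)^(1/4)×196.2 K = 293.5 K.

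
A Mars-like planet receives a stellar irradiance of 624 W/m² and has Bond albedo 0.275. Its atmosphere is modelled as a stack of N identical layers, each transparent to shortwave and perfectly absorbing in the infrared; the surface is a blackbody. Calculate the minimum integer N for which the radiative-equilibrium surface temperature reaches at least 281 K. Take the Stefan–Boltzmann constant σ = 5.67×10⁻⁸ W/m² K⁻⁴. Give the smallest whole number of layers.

3

OLR = S(1−α)/4 = 113.1 W/m²; the top layer radiates at T_e = 211.3 K.
Need (N+1)T_e⁴ ≥ T_s⁴, i.e. N+1 ≥ (281/211.3)⁴ = 3.126.
So N ≥ 2.126; the smallest integer is N = 3.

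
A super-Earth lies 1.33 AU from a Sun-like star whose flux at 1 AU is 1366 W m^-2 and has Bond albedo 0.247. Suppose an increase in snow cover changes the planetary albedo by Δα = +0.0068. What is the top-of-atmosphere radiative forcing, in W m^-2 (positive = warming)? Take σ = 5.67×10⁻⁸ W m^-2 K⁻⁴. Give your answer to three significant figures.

Flux at the orbit: S = 1366/(1.33)² = 772.2 W m^-2.
TOA radiative forcing: ΔF = −S·Δα/4 = −772.2·(+0.0068)/4 = -1.313 W m^-2.

-1.31 W m^-2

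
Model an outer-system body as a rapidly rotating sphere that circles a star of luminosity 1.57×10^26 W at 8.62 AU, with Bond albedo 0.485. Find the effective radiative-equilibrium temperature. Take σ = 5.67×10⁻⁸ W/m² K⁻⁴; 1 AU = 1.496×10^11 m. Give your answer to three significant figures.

64.3 kelvin

d = 8.62 × 1.496×10^11 m = 1.290×10^12 m.
Flux at the orbit: S = L/(4πd²) = 1.57×10^26/(4π·(1.29×10^12)²) = 7.513 W/m².
Absorbed flux (global mean): S(1−α)/4 = 7.513·0.515/4 = 0.9673 W/m².
Balancing against σT⁴: T = (0.9673/5.67×10⁻⁸)^(1/4) = 64.27 K.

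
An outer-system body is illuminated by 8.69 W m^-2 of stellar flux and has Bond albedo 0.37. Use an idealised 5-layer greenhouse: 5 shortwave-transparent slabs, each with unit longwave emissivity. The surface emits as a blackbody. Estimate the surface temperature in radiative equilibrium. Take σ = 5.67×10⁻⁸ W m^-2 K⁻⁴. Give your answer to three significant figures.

OLR = S(1−α)/4 = 1.369 W m^-2; the top layer radiates at T_e = 70.09 K.
With N = 5 opaque layers, T_s = (N+1)^(1/4)·T_e = 6^(1/4)·70.09 = 109.7 K.

110 K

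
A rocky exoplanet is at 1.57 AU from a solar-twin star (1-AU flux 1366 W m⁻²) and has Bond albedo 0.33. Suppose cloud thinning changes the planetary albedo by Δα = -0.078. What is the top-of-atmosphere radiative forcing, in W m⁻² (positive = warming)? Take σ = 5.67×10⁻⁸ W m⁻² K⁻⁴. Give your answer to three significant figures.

10.8 W m⁻²

Irradiance scales as 1/d², so S = 1366 W m⁻² × (1/1.57)² = 554.2 W m⁻².
The change in absorbed flux is Δ[S(1−α)/4] = −SΔα/4 = 10.81 W m⁻².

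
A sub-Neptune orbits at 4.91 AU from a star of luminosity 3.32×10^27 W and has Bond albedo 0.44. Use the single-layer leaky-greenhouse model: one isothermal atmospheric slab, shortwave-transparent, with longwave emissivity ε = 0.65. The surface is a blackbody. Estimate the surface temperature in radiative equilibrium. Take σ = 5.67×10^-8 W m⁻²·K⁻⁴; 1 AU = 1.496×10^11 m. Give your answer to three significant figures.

Orbital distance: d = 4.91 AU = 7.345×10^11 m.
Spreading L over a sphere of radius d: S = 3.32×10^27/(4π·7.35×10^11²) = 489.7 W m⁻².
Effective emission temperature (TOA balance): σT_e⁴ = S(1−α)/4 = 68.55 W m⁻² → T_e = 186.5 K.
Surface balance with a leaky layer gives σT_s⁴ = σT_e⁴·2/(2−ε), so T_s = T_e·[2/(2−0.65)]^(1/4) = 205.7 K.

206 kelvin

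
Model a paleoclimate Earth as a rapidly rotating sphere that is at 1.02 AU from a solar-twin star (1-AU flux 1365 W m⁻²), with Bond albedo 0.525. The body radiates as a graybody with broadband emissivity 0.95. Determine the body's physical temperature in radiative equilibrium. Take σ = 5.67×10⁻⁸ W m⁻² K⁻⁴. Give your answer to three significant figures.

232 K

Flux at the orbit: S = 1365/(1.02)² = 1312 W m⁻².
The planet absorbs (1−α)S over its disc πR² and re-emits over 4πR², so the mean absorbed flux is (1−0.525)·1312/4 = 155.8 W m⁻².
Equating to εσT⁴ with ε = 0.95: T = (155.8/0.95σ)^(1/4) = 231.9 K.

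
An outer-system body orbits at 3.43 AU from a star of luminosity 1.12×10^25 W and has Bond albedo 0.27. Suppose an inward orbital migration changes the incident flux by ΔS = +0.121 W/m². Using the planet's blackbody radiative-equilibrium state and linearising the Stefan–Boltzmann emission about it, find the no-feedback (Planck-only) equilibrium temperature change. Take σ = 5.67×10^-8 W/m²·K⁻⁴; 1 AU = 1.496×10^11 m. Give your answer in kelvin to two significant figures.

0.51 K

d = 3.43 × 1.496×10^11 m = 5.131×10^11 m.
Spreading L over a sphere of radius d: S = 1.12×10^25/(4π·5.13×10^11²) = 3.385 W/m².
The baseline emission temperature is T_e = 57.45 K.
TOA radiative forcing: ΔF = (1−α)ΔS/4 = 0.73·(+0.121)/4 = 0.02208 W/m².
The Planck feedback parameter is 4σT_e³ = 0.04301 W/m²/K.
ΔT₀ = ΔF/λ_P = 0.02208/0.04301 = 0.513 K.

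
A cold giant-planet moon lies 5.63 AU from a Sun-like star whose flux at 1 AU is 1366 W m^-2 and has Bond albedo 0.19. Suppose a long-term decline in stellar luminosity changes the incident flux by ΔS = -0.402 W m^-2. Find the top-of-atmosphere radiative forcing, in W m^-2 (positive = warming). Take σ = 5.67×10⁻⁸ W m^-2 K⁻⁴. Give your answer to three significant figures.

-0.0814 W m^-2

Irradiance scales as 1/d², so S = 1366 W m^-2 × (1/5.63)² = 43.10 W m^-2.
Only a fraction (1−α) is absorbed and it's spread over 4πR², so ΔF = (1−α)ΔS/4 = -0.08141 W m^-2.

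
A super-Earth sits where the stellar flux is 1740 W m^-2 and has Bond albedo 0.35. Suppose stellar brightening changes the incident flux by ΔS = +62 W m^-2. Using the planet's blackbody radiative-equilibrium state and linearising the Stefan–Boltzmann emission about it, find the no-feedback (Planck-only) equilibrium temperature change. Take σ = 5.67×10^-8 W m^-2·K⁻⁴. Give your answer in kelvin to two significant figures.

Reference equilibrium: T_e = [S(1−α)/(4σ)]^(1/4) = 265.7 K.
TOA radiative forcing: ΔF = (1−α)ΔS/4 = 0.65·(+62)/4 = 10.08 W m^-2.
The Planck feedback parameter is 4σT_e³ = 4.256 W m^-2/K.
ΔT₀ = ΔF/λ_P = 10.08/4.256 = 2.37 K.

2.4 K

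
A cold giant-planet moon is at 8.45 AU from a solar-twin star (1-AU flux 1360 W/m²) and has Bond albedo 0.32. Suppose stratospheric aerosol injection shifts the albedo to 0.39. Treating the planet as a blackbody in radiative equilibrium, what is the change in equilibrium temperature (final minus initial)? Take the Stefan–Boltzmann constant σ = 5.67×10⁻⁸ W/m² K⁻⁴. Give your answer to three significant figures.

By the inverse-square law, S = 1360/8.45² = 19.05 W/m².
With α = 0.32, T₁ = 86.93 K.
Final:   T₂ = [S(1−0.39)/(4σ)]^(1/4) = 84.60 K.
Change: 84.60 − 86.93 = -2.329 K.

-2.33 kelvin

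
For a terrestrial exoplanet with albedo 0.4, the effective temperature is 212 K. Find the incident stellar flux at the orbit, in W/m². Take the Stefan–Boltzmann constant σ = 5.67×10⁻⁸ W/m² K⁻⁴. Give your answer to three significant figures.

764 W/m²

From S(1−α)/4 = σT⁴: S = 4σT⁴/(1−α).
σT⁴ = 5.67×10⁻⁸·(212)⁴ = 114.5 W/m².
S = 4·114.5/0.6 = 763.5 W/m².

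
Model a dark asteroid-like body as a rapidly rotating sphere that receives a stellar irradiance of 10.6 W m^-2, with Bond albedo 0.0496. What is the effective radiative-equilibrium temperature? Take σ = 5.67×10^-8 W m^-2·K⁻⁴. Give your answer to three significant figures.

The planet absorbs (1−α)S over its disc πR² and re-emits over 4πR², so the mean absorbed flux is (1−0.0496)·10.60/4 = 2.519 W m^-2.
Set σT⁴ = 2.519 → T = (2.519/σ)^(1/4) = 81.64 K.

81.6 K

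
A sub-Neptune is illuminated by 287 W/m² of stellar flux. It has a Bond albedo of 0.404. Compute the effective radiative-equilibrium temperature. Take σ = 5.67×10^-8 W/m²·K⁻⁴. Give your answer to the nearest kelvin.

Averaging over the sphere, the absorbed flux is S(1−α)/4 = 42.76 W/m².
Set σT⁴ = 42.76 → T = (42.76/σ)^(1/4) = 165.7 K.

166 kelvin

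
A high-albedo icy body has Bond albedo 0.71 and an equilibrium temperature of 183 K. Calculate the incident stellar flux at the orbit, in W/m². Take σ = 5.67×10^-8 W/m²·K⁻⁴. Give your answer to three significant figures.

Invert the energy balance for S: S = 4σT⁴/(1−α).
σT⁴ = 5.67×10⁻⁸·(183)⁴ = 63.59 W/m².
So S = 4×63.59/(1−0.71) = 877.1 W/m².

877 W/m²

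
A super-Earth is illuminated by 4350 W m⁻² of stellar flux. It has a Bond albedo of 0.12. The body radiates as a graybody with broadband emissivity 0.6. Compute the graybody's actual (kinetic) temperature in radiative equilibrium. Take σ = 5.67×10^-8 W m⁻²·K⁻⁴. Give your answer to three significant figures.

410 K

Absorbed flux (global mean): S(1−α)/4 = 4350·0.88/4 = 957.0 W m⁻².
Equating to εσT⁴ with ε = 0.6: T = (957.0/0.6σ)^(1/4) = 409.5 K.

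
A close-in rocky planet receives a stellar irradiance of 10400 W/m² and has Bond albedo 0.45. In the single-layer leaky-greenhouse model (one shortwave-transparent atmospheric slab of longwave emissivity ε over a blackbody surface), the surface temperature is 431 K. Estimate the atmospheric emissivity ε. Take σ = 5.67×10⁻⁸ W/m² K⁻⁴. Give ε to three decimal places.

0.538

First, T_e = [10400·(1−0.45)/(4σ)]^(1/4) = 398.5 K.
Since (2−ε)/2 = (T_e/T_s)⁴ = 0.7309, ε = 0.5382.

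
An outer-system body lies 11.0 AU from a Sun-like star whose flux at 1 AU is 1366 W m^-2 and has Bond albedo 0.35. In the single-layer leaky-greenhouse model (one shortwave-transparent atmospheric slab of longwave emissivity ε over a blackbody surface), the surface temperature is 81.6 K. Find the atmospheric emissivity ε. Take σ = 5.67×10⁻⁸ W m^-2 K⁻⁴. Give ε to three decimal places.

0.540

By the inverse-square law, S = 1366/11.0² = 11.29 W m^-2.
First, T_e = [11.29·(1−0.35)/(4σ)]^(1/4) = 75.42 K.
T_s⁴ = T_e⁴·2/(2−ε) → ε = 2 − 2(T_e/T_s)⁴ = 2 − 2·(75.42/81.6)⁴ = 0.5405.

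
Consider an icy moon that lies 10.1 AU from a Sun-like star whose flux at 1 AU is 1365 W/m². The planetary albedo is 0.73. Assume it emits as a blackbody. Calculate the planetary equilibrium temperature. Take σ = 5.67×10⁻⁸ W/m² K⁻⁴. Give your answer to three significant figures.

63.2 K

Flux at the orbit: S = 1365/(10.1)² = 13.38 W/m².
Averaging over the sphere, the absorbed flux is S(1−α)/4 = 0.9032 W/m².
Set σT⁴ = 0.9032 → T = (0.9032/σ)^(1/4) = 63.18 K.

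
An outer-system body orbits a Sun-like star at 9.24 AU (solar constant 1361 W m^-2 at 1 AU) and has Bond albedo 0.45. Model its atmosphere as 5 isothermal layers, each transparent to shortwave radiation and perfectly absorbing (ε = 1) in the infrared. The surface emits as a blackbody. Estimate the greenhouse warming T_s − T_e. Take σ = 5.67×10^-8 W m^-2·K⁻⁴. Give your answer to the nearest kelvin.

By the inverse-square law, S = 1361/9.24² = 15.94 W m^-2.
The effective emission temperature is T_e = [S(1−α)/(4σ)]^¼ = 78.85 K.
T_s = (N+1)^(1/4)·T_e = 123.4 K.
So the greenhouse effect raises the surface by 123.4 − 78.85 = 44.56 K.

45 K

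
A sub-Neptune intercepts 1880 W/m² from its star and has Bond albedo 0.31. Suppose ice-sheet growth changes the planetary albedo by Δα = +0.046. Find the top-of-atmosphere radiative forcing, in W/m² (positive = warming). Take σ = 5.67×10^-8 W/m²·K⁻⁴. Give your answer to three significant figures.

-21.6 W/m²

TOA radiative forcing: ΔF = −S·Δα/4 = −1880·(+0.046)/4 = -21.62 W/m².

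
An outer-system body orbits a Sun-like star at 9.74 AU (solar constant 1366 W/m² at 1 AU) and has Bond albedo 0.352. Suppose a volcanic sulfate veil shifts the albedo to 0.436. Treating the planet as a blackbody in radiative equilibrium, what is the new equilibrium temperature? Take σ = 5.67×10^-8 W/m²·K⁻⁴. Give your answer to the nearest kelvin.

Flux at the orbit: S = 1366/(9.74)² = 14.40 W/m².
New equilibrium: T₂ = [(1−0.436)·14.40/(4σ)]^(1/4) = 77.36 K.

77 K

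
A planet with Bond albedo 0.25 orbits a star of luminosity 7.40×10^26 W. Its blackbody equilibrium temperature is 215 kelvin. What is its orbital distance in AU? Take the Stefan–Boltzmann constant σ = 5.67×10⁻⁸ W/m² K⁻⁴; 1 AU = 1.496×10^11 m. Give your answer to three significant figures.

2.02 AU

Required flux: S = 4σT⁴/(1−α) = 646.2 W/m².
Then d = [L/(4πS)]^(1/2) = 3.019×10^11 m, i.e. 2.018 AU.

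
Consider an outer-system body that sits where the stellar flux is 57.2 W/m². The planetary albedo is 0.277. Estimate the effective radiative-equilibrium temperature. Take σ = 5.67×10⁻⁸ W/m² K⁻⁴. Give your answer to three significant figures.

The planet absorbs (1−α)S over its disc πR² and re-emits over 4πR², so the mean absorbed flux is (1−0.277)·57.20/4 = 10.34 W/m².
Set σT⁴ = 10.34 → T = (10.34/σ)^(1/4) = 116.2 K.

116 kelvin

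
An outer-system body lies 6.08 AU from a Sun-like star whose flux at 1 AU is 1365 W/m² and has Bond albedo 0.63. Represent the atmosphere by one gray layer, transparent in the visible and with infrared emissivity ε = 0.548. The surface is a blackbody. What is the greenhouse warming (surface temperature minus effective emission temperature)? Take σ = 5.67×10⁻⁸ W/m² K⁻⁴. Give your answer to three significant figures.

7.34 K

Irradiance scales as 1/d², so S = 1365 W/m² × (1/6.08)² = 36.93 W/m².
Effective emission temperature (TOA balance): σT_e⁴ = S(1−α)/4 = 3.416 W/m² → T_e = 88.10 K.
The surface balance (absorbed SW + ε·downward IR = σT_s⁴) with T_a⁴ = T_s⁴/2 reduces to T_s = T_e·[2/(2−ε)]^¼ = 95.44 K.
The atmosphere warms the surface by 7.342 K.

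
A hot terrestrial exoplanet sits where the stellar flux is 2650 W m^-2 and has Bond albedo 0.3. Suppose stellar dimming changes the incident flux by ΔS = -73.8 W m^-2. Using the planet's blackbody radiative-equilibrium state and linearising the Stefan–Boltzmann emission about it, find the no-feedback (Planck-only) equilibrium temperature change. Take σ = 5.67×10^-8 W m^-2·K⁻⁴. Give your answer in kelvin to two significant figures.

-2.1 K

Unperturbed T_e = [2650·(1−0.3)/(4σ)]^¼ = 300.7 K.
Only a fraction (1−α) is absorbed and it's spread over 4πR², so ΔF = (1−α)ΔS/4 = -12.91 W m^-2.
Planck response: λ_P = 4σT_e³ = 4·5.67×10⁻⁸·(300.7)³ = 6.168 W m^-2/K.
Hence the no-feedback warming is ΔF/(4σT_e³) = -2.09 K.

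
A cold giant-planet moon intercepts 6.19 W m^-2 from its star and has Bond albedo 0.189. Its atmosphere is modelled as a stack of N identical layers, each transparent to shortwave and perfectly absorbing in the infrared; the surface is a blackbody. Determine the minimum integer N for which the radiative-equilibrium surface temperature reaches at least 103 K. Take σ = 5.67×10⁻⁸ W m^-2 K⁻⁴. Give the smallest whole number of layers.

Top-of-atmosphere balance: σT_e⁴ = S(1−α)/4 = 1.255 W m^-2 → T_e = 68.59 K.
T_s = (N+1)^(1/4)·T_e ≥ 103 K requires N+1 ≥ (T_s/T_e)⁴ = (103/68.59)⁴ = 5.085.
So N ≥ 4.085; the smallest integer is N = 5.

5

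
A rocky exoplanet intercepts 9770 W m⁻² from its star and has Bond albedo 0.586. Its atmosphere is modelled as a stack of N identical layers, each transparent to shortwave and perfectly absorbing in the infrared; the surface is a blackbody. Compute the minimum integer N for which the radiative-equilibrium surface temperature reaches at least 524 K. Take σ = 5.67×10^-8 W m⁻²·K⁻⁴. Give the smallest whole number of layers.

4

Top-of-atmosphere balance: σT_e⁴ = S(1−α)/4 = 1011 W m⁻² → T_e = 365.4 K.
Since T_s⁴ = (N+1)T_e⁴, we need N ≥ (T_s/T_e)⁴ − 1 = 3.227.
Rounding up, N = 4.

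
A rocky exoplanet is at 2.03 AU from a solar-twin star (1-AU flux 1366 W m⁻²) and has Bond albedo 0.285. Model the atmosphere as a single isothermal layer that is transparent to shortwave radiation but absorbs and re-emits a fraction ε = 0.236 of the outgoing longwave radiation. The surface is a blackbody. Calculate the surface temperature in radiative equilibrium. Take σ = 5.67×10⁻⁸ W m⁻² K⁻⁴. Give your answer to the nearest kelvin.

Flux at the orbit: S = 1366/(2.03)² = 331.5 W m⁻².
Effective emission temperature (TOA balance): σT_e⁴ = S(1−α)/4 = 59.25 W m⁻² → T_e = 179.8 K.
Surface balance with a leaky layer gives σT_s⁴ = σT_e⁴·2/(2−ε), so T_s = T_e·[2/(2−0.236)]^(1/4) = 185.5 K.

186 K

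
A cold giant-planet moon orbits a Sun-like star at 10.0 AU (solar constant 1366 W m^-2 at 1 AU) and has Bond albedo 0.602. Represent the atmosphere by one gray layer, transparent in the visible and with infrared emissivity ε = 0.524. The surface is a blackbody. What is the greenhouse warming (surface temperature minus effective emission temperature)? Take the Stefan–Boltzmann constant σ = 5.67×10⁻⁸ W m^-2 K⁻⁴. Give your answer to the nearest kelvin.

6 kelvin

Flux at the orbit: S = 1366/(10.0)² = 13.66 W m^-2.
Effective emission temperature (TOA balance): σT_e⁴ = S(1−α)/4 = 1.359 W m^-2 → T_e = 69.97 K.
The surface balance (absorbed SW + ε·downward IR = σT_s⁴) with T_a⁴ = T_s⁴/2 reduces to T_s = T_e·[2/(2−ε)]^¼ = 75.49 K.
The atmosphere warms the surface by 5.522 K.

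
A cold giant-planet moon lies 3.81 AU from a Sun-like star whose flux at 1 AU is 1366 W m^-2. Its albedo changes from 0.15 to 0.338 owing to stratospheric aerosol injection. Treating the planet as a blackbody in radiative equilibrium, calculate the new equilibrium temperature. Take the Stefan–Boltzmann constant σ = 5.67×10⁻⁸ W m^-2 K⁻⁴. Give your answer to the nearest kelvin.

129 kelvin

By the inverse-square law, S = 1366/3.81² = 94.10 W m^-2.
With the new albedo, S(1−α₂)/4 = 15.57 W m^-2, so T₂ = 128.7 K.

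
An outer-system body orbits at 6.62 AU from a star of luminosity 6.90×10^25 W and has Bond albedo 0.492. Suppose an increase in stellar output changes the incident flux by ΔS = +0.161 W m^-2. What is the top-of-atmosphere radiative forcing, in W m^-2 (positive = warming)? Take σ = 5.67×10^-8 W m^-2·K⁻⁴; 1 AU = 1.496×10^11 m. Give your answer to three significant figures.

d = 6.62 × 1.496×10^11 m = 9.904×10^11 m.
Flux at the orbit: S = L/(4πd²) = 6.90×10^25/(4π·(9.90×10^11)²) = 5.598 W m^-2.
Only a fraction (1−α) is absorbed and it's spread over 4πR², so ΔF = (1−α)ΔS/4 = 0.02045 W m^-2.

0.0204 W m^-2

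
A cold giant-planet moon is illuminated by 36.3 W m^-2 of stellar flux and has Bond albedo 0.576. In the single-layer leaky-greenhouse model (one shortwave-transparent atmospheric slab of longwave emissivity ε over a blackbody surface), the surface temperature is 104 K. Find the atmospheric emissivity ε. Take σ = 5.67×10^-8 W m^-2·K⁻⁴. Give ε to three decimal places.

Effective temperature: T_e = [S(1−α)/(4σ)]^(1/4) = 90.76 K.
Inverting T_s⁴ = 2T_e⁴/(2−ε): (T_e/T_s)⁴ = 0.5801, so ε = 2(1 − 0.5801) = 0.8398.

0.840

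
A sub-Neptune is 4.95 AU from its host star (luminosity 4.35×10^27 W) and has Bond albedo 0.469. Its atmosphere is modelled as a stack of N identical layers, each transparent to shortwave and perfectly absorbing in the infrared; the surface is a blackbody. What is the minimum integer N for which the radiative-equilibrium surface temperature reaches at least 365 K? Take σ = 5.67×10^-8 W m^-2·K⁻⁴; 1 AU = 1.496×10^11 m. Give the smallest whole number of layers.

12

Orbital distance: d = 4.95 AU = 7.405×10^11 m.
Spreading L over a sphere of radius d: S = 4.35×10^27/(4π·7.41×10^11²) = 631.3 W m^-2.
OLR = S(1−α)/4 = 83.80 W m^-2; the top layer radiates at T_e = 196.1 K.
Since T_s⁴ = (N+1)T_e⁴, we need N ≥ (T_s/T_e)⁴ − 1 = 11.009.
The minimum whole number is N = 12.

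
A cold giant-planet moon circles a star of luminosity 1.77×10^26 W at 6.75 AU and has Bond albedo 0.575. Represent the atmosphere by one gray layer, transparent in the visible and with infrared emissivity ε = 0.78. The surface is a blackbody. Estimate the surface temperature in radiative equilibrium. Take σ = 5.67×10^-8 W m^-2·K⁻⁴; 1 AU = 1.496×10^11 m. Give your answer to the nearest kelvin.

Orbital distance: d = 6.75 AU = 1.010×10^12 m.
Flux at the orbit: S = L/(4πd²) = 1.77×10^26/(4π·(1.01×10^12)²) = 13.81 W m^-2.
The planet radiates to space at T_e = [S(1−α)/(4σ)]^(1/4) = 71.33 K.
Surface balance with a leaky layer gives σT_s⁴ = σT_e⁴·2/(2−ε), so T_s = T_e·[2/(2−0.78)]^(1/4) = 80.71 K.

81 K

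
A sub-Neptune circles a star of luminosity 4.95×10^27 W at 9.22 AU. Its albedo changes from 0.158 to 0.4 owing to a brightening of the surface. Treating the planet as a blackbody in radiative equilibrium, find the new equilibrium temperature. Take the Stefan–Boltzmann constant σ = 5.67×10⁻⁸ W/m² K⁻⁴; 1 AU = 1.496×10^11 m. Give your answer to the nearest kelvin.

153 K

Orbital distance: d = 9.22 AU = 1.379×10^12 m.
Spreading L over a sphere of radius d: S = 4.95×10^27/(4π·1.38×10^12²) = 207.0 W/m².
T₂ = [S(1−α₂)/(4σ)]^(1/4) = [207.0·0.6/(4σ)]^(1/4) = 153.0 K.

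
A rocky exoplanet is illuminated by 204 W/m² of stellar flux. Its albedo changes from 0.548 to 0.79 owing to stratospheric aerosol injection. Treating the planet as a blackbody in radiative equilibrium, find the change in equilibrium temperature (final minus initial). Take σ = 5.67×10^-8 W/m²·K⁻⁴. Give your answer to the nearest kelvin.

-25 K

Before: T₁ = [204.0·0.452/(4σ)]^(1/4) = 142.0 K.
Final:   T₂ = [S(1−0.79)/(4σ)]^(1/4) = 117.2 K.
ΔT = T₂ − T₁ = -24.76 K.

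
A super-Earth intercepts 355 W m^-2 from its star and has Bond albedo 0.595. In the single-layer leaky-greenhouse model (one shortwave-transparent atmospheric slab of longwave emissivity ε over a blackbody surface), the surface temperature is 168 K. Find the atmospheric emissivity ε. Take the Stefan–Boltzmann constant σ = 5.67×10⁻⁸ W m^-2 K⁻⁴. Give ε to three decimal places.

TOA balance gives T_e = 158.7 K.
Since (2−ε)/2 = (T_e/T_s)⁴ = 0.7958, ε = 0.4084.

0.408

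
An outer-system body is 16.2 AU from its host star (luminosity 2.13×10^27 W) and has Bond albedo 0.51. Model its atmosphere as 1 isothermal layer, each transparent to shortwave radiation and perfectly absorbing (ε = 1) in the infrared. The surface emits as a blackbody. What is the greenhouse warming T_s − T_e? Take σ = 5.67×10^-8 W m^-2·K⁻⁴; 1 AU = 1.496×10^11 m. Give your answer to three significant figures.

Orbital distance: d = 16.2 AU = 2.424×10^12 m.
Spreading L over a sphere of radius d: S = 2.13×10^27/(4π·2.42×10^12²) = 28.86 W m^-2.
Top-of-atmosphere balance: σT_e⁴ = S(1−α)/4 = 3.535 W m^-2 → T_e = 88.86 K.
T_s = (N+1)^(1/4)·T_e = 105.7 K.
Warming: T_s − T_e = 16.81 K.

16.8 K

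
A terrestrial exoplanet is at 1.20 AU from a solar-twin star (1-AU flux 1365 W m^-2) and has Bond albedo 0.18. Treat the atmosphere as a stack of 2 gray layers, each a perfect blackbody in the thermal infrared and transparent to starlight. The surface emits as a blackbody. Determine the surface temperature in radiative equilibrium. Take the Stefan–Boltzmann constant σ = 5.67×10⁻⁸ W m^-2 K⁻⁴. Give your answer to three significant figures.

318 K

Flux at the orbit: S = 1365/(1.20)² = 947.9 W m^-2.
OLR = S(1−α)/4 = 194.3 W m^-2; the top layer radiates at T_e = 242.0 K.
With N = 2 opaque layers, T_s = (N+1)^(1/4)·T_e = 3^(1/4)·242.0 = 318.4 K.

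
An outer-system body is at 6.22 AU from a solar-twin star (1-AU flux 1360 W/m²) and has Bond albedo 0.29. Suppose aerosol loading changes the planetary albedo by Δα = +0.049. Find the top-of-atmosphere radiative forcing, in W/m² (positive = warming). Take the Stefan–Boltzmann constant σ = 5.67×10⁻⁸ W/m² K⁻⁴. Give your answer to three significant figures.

Flux at the orbit: S = 1360/(6.22)² = 35.15 W/m².
The change in absorbed flux is Δ[S(1−α)/4] = −SΔα/4 = -0.4306 W/m².

-0.431 W/m²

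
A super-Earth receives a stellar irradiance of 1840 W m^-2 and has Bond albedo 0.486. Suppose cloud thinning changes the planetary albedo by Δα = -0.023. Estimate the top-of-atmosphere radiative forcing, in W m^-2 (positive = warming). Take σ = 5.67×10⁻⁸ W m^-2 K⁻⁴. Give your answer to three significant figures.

10.6 W m^-2

TOA radiative forcing: ΔF = −S·Δα/4 = −1840·(-0.023)/4 = 10.58 W m^-2.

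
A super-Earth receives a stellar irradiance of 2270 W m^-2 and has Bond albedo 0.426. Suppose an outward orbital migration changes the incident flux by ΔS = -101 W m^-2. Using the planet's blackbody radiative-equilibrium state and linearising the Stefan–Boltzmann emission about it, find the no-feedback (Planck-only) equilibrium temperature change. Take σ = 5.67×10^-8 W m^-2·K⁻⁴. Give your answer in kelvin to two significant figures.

-3.1 K

Unperturbed T_e = [2270·(1−0.426)/(4σ)]^¼ = 275.3 K.
TOA radiative forcing: ΔF = (1−α)ΔS/4 = 0.574·(-101)/4 = -14.49 W m^-2.
The Planck feedback parameter is 4σT_e³ = 4.733 W m^-2/K.
Hence the no-feedback warming is ΔF/(4σT_e³) = -3.06 K.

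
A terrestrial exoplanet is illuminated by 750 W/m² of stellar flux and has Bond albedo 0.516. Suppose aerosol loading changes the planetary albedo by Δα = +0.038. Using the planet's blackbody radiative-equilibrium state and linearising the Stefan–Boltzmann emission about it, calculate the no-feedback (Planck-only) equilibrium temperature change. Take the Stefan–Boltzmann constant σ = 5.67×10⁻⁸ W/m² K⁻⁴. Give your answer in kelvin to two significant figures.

Reference equilibrium: T_e = [S(1−α)/(4σ)]^(1/4) = 200.0 K.
ΔF = −(S/4)Δα = −(750.0/4)×(+0.038) = -7.125 W/m².
The Planck feedback parameter is 4σT_e³ = 1.815 W/m²/K.
Hence the no-feedback warming is ΔF/(4σT_e³) = -3.93 K.

-3.9 K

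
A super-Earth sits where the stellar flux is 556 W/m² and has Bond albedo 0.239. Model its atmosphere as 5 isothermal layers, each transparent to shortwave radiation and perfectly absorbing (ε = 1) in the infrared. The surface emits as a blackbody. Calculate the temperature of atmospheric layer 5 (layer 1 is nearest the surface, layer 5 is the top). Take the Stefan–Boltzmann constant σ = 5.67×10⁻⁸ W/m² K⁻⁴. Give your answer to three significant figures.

208 kelvin

The effective emission temperature is T_e = [S(1−α)/(4σ)]^¼ = 207.8 K.
In the N-layer model, layer k (counted from the surface) has T_k = (N+1−k)^(1/4)·T_e.
With k = 5: T_5 = (5+1−5)^¼·207.8 K = 207.8 K.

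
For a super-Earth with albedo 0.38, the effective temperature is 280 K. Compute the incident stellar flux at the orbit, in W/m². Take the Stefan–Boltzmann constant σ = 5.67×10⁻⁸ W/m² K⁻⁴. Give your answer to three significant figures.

From S(1−α)/4 = σT⁴: S = 4σT⁴/(1−α).
The emitted flux is σT⁴ = 348.5 W/m².
So S = 4×348.5/(1−0.38) = 2248 W/m².

2250 W/m²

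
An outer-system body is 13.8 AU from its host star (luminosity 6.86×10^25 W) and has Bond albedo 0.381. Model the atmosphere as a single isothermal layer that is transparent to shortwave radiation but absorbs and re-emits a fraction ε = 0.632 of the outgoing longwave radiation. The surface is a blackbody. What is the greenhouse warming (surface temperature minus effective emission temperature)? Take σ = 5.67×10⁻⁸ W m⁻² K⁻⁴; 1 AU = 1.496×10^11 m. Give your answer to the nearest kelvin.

4 K

d = 13.8 × 1.496×10^11 m = 2.064×10^12 m.
Flux at the orbit: S = L/(4πd²) = 6.86×10^25/(4π·(2.06×10^12)²) = 1.281 W m⁻².
The planet radiates to space at T_e = [S(1−α)/(4σ)]^(1/4) = 43.24 K.
Surface balance with a leaky layer gives σT_s⁴ = σT_e⁴·2/(2−ε), so T_s = T_e·[2/(2−0.632)]^(1/4) = 47.55 K.
Greenhouse warming: T_s − T_e = 4.307 K.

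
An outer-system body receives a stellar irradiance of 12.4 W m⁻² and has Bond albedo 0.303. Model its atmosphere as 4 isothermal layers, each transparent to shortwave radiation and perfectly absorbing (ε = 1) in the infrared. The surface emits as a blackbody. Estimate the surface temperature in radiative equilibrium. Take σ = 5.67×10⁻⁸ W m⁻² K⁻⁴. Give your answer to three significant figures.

117 kelvin

The effective emission temperature is T_e = [S(1−α)/(4σ)]^¼ = 78.57 K.
Layer-by-layer balance gives σT_s⁴ = (N+1)σT_e⁴, so T_s = 5^¼·78.57 = 117.5 K.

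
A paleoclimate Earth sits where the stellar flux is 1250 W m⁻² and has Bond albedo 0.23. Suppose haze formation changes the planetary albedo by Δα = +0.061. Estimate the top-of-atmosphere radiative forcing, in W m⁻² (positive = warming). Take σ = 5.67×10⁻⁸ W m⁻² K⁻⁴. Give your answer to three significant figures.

-19.1 W m⁻²

TOA radiative forcing: ΔF = −S·Δα/4 = −1250·(+0.061)/4 = -19.06 W m⁻².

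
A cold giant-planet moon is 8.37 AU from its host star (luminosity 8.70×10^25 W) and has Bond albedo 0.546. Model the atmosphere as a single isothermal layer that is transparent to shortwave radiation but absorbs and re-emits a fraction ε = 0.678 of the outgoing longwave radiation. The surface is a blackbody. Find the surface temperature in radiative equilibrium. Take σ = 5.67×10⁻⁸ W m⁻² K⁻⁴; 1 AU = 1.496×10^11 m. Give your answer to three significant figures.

60.5 kelvin

Orbital distance: d = 8.37 AU = 1.252×10^12 m.
Spreading L over a sphere of radius d: S = 8.70×10^25/(4π·1.25×10^12²) = 4.416 W m⁻².
The planet radiates to space at T_e = [S(1−α)/(4σ)]^(1/4) = 54.53 K.
The surface balance (absorbed SW + ε·downward IR = σT_s⁴) with T_a⁴ = T_s⁴/2 reduces to T_s = T_e·[2/(2−ε)]^¼ = 60.47 K.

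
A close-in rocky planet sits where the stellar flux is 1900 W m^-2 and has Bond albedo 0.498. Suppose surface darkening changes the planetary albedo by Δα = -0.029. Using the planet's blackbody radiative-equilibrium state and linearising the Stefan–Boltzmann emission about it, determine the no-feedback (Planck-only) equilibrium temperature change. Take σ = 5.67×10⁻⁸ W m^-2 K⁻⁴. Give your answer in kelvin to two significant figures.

3.7 K

Reference equilibrium: T_e = [S(1−α)/(4σ)]^(1/4) = 254.7 K.
ΔF = −(S/4)Δα = −(1900/4)×(-0.029) = 13.78 W m^-2.
Planck response: λ_P = 4σT_e³ = 4·5.67×10⁻⁸·(254.7)³ = 3.745 W m^-2/K.
Hence the no-feedback warming is ΔF/(4σT_e³) = 3.68 K.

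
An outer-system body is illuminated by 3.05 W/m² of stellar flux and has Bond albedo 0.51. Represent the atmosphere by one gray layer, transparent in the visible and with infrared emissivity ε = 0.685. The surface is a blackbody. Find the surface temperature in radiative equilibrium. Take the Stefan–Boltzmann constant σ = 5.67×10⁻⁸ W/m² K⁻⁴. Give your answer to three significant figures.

56.3 K

At the top of the atmosphere, σT_e⁴ = S(1−α)/4 = 0.3736 W/m², giving T_e = 50.67 K.
For a single slab of emissivity ε, T_s⁴ = 2T_e⁴/(2−ε); thus T_s = 50.67·(1.521)^(1/4) = 56.27 K.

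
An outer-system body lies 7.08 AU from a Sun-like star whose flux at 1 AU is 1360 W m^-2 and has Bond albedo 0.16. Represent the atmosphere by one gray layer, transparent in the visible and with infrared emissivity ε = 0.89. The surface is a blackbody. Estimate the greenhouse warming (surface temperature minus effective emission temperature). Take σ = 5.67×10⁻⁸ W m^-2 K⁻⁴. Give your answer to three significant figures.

Irradiance scales as 1/d², so S = 1360 W m^-2 × (1/7.08)² = 27.13 W m^-2.
At the top of the atmosphere, σT_e⁴ = S(1−α)/4 = 5.698 W m^-2, giving T_e = 100.1 K.
For a single slab of emissivity ε, T_s⁴ = 2T_e⁴/(2−ε); thus T_s = 100.1·(1.802)^(1/4) = 116.0 K.
T_s − T_e = 116.0 − 100.1 = 15.88 K.

15.9 kelvin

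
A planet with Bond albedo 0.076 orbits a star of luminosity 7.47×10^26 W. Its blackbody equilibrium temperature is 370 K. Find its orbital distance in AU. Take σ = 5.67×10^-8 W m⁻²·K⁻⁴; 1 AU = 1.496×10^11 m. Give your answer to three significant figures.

The flux needed for this T is 4σT⁴/(1−0.076) = 4600 W m⁻².
From L = 4πd²S, d = √(7.47×10^26/(4π·4600)) = 1.137×10^11 m = 0.7599 AU.

0.760 AU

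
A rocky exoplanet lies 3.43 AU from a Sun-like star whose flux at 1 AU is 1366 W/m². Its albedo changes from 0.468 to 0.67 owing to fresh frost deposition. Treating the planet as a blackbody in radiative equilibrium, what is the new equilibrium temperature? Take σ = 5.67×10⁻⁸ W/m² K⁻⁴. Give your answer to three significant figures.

Irradiance scales as 1/d², so S = 1366 W/m² × (1/3.43)² = 116.1 W/m².
T₂ = [S(1−α₂)/(4σ)]^(1/4) = [116.1·0.33/(4σ)]^(1/4) = 114.0 K.

114 K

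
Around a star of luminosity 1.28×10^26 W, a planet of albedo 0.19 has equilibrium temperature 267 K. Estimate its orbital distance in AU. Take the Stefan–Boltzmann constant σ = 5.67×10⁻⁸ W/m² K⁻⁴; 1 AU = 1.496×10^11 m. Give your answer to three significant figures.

Required flux: S = 4σT⁴/(1−α) = 1423 W/m².
From L = 4πd²S, d = √(1.28×10^26/(4π·1423)) = 8.461×10^10 m = 0.5655 AU.

0.566 AU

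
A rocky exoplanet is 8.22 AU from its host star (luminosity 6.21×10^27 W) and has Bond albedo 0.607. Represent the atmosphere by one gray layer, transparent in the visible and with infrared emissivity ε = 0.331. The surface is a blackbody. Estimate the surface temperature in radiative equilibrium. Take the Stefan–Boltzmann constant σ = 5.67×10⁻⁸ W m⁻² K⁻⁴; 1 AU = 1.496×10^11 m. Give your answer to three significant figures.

161 K

d = 8.22 × 1.496×10^11 m = 1.230×10^12 m.
Flux at the orbit: S = L/(4πd²) = 6.21×10^27/(4π·(1.23×10^12)²) = 326.8 W m⁻².
Effective emission temperature (TOA balance): σT_e⁴ = S(1−α)/4 = 32.11 W m⁻² → T_e = 154.3 K.
For a single slab of emissivity ε, T_s⁴ = 2T_e⁴/(2−ε); thus T_s = 154.3·(1.198)^(1/4) = 161.4 K.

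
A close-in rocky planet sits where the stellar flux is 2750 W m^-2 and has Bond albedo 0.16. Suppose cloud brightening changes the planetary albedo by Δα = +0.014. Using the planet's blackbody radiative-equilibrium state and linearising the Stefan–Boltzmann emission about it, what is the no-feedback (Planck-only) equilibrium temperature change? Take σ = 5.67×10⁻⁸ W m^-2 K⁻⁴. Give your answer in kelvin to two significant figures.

Unperturbed T_e = [2750·(1−0.16)/(4σ)]^¼ = 317.7 K.
The change in absorbed flux is Δ[S(1−α)/4] = −SΔα/4 = -9.625 W m^-2.
Planck response: λ_P = 4σT_e³ = 4·5.67×10⁻⁸·(317.7)³ = 7.271 W m^-2/K.
So ΔT₀ = -9.625/7.271 = -1.32 K.

-1.3 K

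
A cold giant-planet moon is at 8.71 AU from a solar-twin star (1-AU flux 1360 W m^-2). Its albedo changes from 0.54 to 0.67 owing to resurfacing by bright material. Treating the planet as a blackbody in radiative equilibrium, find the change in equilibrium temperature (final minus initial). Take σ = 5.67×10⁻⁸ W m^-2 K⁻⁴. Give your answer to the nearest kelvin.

By the inverse-square law, S = 1360/8.71² = 17.93 W m^-2.
Initial: T₁ = [S(1−0.54)/(4σ)]^(1/4) = 77.65 K.
With α = 0.67, T₂ = 71.46 K.
ΔT = T₂ − T₁ = -6.187 K.

-6 K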